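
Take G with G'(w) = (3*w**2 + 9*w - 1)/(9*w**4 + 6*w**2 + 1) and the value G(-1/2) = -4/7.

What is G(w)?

G'(w) has the shape u'v + uv' for u = 1/(3*w**2 + 1) and v = -w - 3/2 — it is the derivative of the product u*v.
A general antiderivative is (-w - 3/2)/(3*w**2 + 1) + C.
The condition gives C = -4/7 - (-4/7) = 0.
So G(w) = (-2*w - 3)/(6*w**2 + 2).
Check: d/dw[(-2*w - 3)/(6*w**2 + 2)] = (3*w**2 + 9*w - 1)/(9*w**4 + 6*w**2 + 1) = G'(w).

G(w) = (-2*w - 3)/(6*w**2 + 2)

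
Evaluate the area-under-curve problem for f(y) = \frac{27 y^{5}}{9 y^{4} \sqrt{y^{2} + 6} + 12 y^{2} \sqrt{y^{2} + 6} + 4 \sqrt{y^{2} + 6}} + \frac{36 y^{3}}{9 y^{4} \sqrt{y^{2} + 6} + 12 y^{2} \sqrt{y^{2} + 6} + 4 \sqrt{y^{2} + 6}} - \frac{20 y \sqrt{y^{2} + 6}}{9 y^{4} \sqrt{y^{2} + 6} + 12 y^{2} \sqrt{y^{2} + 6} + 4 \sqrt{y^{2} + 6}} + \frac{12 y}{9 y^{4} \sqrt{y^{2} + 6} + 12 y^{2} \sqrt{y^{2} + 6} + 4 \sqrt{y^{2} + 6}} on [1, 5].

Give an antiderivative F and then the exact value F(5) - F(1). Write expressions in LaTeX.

Integrate term by term and add the pieces.
F(y) = \frac{9 \sqrt{y^{2} + 6} \left(3 y^{2} + 2\right) + 10}{3 \left(3 y^{2} + 2\right)} is an antiderivative of f.
Check: d/dy[\frac{9 \sqrt{y^{2} + 6} \left(3 y^{2} + 2\right) + 10}{3 \left(3 y^{2} + 2\right)}] = \frac{27 y^{5} + 36 y^{3} - 20 y \sqrt{y^{2} + 6} + 12 y}{9 y^{4} \sqrt{y^{2} + 6} + 12 y^{2} \sqrt{y^{2} + 6} + 4 \sqrt{y^{2} + 6}}, which equals f(y).
F(5) = \frac{10}{231} + 3 \sqrt{31}; F(1) = \frac{2}{3} + 3 \sqrt{7}.
Integral = F(5) - F(1) = - 3 \sqrt{7} - \frac{48}{77} + 3 \sqrt{31}.

Antiderivative: F(y) = \frac{9 \sqrt{y^{2} + 6} \left(3 y^{2} + 2\right) + 10}{3 \left(3 y^{2} + 2\right)}; value = - 3 \sqrt{7} - \frac{48}{77} + 3 \sqrt{31}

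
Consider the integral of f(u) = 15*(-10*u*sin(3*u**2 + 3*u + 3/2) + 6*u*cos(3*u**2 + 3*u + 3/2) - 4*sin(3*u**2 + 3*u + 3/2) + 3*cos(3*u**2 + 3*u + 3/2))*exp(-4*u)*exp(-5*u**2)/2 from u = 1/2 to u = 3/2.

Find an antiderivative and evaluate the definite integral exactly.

Antiderivative: F(u) = 15*exp(-4*u)*exp(-5*u**2)*sin(3*u**2 + 3*u + 3/2)/2; value = 15*exp(-69/4)*sin(51/4)/2 - 15*exp(-13/4)*sin(15/4)/2

Recognize the product-rule pattern: f = v'r + vr' with v = 15*exp(-5*u**2 - 4*u)/2, r = sin(3*u**2 + 3*u + 3/2), so integration by parts undoes it.
F(u) = 15*exp(-4*u)*exp(-5*u**2)*sin(3*u**2 + 3*u + 3/2)/2 is an antiderivative of f.
Check: d/du[15*exp(-4*u)*exp(-5*u**2)*sin(3*u**2 + 3*u + 3/2)/2] = (-150*u*sin(3*u**2 + 3*u + 3/2) + 90*u*cos(3*u**2 + 3*u + 3/2) - 60*sin(3*u**2 + 3*u + 3/2) + 45*cos(3*u**2 + 3*u + 3/2))*exp(-4*u)*exp(-5*u**2)/2, which equals f(u).
F(3/2) = 15*exp(-69/4)*sin(51/4)/2; F(1/2) = 15*exp(-13/4)*sin(15/4)/2.
Integral = F(3/2) - F(1/2) = 15*exp(-69/4)*sin(51/4)/2 - 15*exp(-13/4)*sin(15/4)/2.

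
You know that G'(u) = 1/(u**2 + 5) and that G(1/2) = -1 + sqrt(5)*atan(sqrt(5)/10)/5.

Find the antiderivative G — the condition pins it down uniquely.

A first test for any G(u): its u-derivative must equal the given G'(u).
A general antiderivative is sqrt(5)*atan(sqrt(5)*u/5)/5 + C.
The condition gives C = -1 + sqrt(5)*atan(sqrt(5)/10)/5 - (sqrt(5)*atan(sqrt(5)/10)/5) = -1.
So G(u) = sqrt(5)*atan(sqrt(5)*u/5)/5 - 1.
Check: d/du[sqrt(5)*atan(sqrt(5)*u/5)/5 - 1] = 1/(u**2 + 5) = G'(u).

G(u) = sqrt(5)*atan(sqrt(5)*u/5)/5 - 1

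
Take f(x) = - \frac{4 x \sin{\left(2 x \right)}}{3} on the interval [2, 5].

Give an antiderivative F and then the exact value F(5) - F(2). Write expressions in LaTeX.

Recover f(x) by differentiating a candidate F(x); any mismatch rules it out.
F(x) = \frac{2 x \cos{\left(2 x \right)} - \sin{\left(2 x \right)}}{3} is an antiderivative of f.
Check: d/dx[\frac{2 x \cos{\left(2 x \right)} - \sin{\left(2 x \right)}}{3}] = - \frac{4 x \sin{\left(2 x \right)}}{3} = f(x).
F(5) = \frac{10 \cos{\left(10 \right)}}{3} - \frac{\sin{\left(10 \right)}}{3}; F(2) = \frac{4 \cos{\left(4 \right)}}{3} - \frac{\sin{\left(4 \right)}}{3}.
Integral = F(5) - F(2) = \frac{10 \cos{\left(10 \right)}}{3} + \frac{\sin{\left(4 \right)}}{3} - \frac{\sin{\left(10 \right)}}{3} - \frac{4 \cos{\left(4 \right)}}{3}.

Antiderivative: F(x) = \frac{2 x \cos{\left(2 x \right)} - \sin{\left(2 x \right)}}{3}; value = \frac{10 \cos{\left(10 \right)}}{3} + \frac{\sin{\left(4 \right)}}{3} - \frac{\sin{\left(10 \right)}}{3} - \frac{4 \cos{\left(4 \right)}}{3}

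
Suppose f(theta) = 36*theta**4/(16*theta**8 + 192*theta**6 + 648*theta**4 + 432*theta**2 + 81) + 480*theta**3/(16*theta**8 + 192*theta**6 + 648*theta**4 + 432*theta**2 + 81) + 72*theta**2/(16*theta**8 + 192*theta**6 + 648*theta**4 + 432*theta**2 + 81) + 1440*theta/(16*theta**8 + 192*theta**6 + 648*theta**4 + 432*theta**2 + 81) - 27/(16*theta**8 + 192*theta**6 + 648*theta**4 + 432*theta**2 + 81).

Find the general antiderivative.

Recognize the product-rule pattern: f = u'v + uv' with u = 1/(2*theta**4/3 + 4*theta**2 + 3/2), v = -theta/2 - 5, so integration by parts undoes it.
Check: d/dtheta[(-theta/2 - 5)/(2*theta**4/3 + 4*theta**2 + 3/2)] = (36*theta**4 + 480*theta**3 + 72*theta**2 + 1440*theta - 27)/(16*theta**8 + 192*theta**6 + 648*theta**4 + 432*theta**2 + 81), which equals f(theta).

F(theta) = (-theta/2 - 5)/(2*theta**4/3 + 4*theta**2 + 3/2) + C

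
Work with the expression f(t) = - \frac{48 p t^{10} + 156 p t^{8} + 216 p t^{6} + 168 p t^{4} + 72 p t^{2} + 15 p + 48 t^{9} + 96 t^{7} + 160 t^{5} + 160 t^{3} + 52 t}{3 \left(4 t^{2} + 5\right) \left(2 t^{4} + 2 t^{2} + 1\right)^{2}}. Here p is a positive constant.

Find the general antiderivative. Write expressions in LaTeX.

For F(t) to be correct the identity F'(t) - f(t) = 0 must hold.
Check: d/dt[- \frac{12 p t^{5} + 12 p t^{3} + 6 p t + 6 t^{4} \log{\left(2 t^{2} + \frac{5}{2} \right)} + 6 t^{2} \log{\left(2 t^{2} + \frac{5}{2} \right)} + 3 \log{\left(2 t^{2} + \frac{5}{2} \right)} - 4}{6 \left(2 t^{4} + 2 t^{2} + 1\right)}] = \frac{- 48 p t^{10} - 156 p t^{8} - 216 p t^{6} - 168 p t^{4} - 72 p t^{2} - 15 p - 48 t^{9} - 96 t^{7} - 160 t^{5} - 160 t^{3} - 52 t}{48 t^{10} + 156 t^{8} + 216 t^{6} + 168 t^{4} + 72 t^{2} + 15}, which equals f(t).

F(t) = - \frac{12 p t^{5} + 12 p t^{3} + 6 p t + 6 t^{4} \log{\left(2 t^{2} + \frac{5}{2} \right)} + 6 t^{2} \log{\left(2 t^{2} + \frac{5}{2} \right)} + 3 \log{\left(2 t^{2} + \frac{5}{2} \right)} - 4}{6 \left(2 t^{4} + 2 t^{2} + 1\right)} + C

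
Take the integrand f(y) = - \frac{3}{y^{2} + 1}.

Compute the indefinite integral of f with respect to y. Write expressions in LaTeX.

F(y) = - 3 \operatorname{atan}{\left(y \right)} + C

An antiderivative F(y) passes only if d/dy[F] lands on f(y) exactly.
Check: d/dy[- 3 \operatorname{atan}{\left(y \right)}] = - \frac{3}{y^{2} + 1} = f(y).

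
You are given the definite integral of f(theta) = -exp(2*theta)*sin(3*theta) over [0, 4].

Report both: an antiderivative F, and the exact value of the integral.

Antiderivative: F(theta) = -2*exp(2*theta)*sin(3*theta)/13 + 3*exp(2*theta)*cos(3*theta)/13; value = -3/13 - 2*exp(8)*sin(12)/13 + 3*exp(8)*cos(12)/13

Recover f(theta) by differentiating a candidate F(theta); any mismatch rules it out.
F(theta) = -2*exp(2*theta)*sin(3*theta)/13 + 3*exp(2*theta)*cos(3*theta)/13 is an antiderivative of f.
Check: d/dtheta[-2*exp(2*theta)*sin(3*theta)/13 + 3*exp(2*theta)*cos(3*theta)/13] = -exp(2*theta)*sin(3*theta) = f(theta).
F(4) = -2*exp(8)*sin(12)/13 + 3*exp(8)*cos(12)/13; F(0) = 3/13.
Integral = F(4) - F(0) = -3/13 - 2*exp(8)*sin(12)/13 + 3*exp(8)*cos(12)/13.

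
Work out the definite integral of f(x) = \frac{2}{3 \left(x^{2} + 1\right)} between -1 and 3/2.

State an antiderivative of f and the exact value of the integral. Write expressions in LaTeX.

Antiderivative: F(x) = \frac{2 \operatorname{atan}{\left(x \right)}}{3}; value = \frac{\pi}{6} + \frac{2 \operatorname{atan}{\left(\frac{3}{2} \right)}}{3}

Since d/dx undoes antidifferentiation here, F'(x) = f(x) is required of F(x).
F(x) = \frac{2 \operatorname{atan}{\left(x \right)}}{3} is an antiderivative of f.
Check: d/dx[\frac{2 \operatorname{atan}{\left(x \right)}}{3}] = \frac{2}{3 x^{2} + 3}, which equals f(x).
F(3/2) = \frac{2 \operatorname{atan}{\left(\frac{3}{2} \right)}}{3}; F(-1) = - \frac{\pi}{6}.
Integral = F(3/2) - F(-1) = \frac{\pi}{6} + \frac{2 \operatorname{atan}{\left(\frac{3}{2} \right)}}{3}.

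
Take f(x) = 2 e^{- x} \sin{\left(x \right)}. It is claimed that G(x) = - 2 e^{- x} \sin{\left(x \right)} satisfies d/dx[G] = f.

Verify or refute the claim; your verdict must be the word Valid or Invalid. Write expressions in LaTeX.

Invalid: d/dx[G] - f = - 2 e^{- x} \cos{\left(x \right)}, which is not 0.

d/dx[G] = \left(2 \sin{\left(x \right)} - 2 \cos{\left(x \right)}\right) e^{- x}
d/dx[G] - f(x) = - 2 e^{- x} \cos{\left(x \right)} != 0.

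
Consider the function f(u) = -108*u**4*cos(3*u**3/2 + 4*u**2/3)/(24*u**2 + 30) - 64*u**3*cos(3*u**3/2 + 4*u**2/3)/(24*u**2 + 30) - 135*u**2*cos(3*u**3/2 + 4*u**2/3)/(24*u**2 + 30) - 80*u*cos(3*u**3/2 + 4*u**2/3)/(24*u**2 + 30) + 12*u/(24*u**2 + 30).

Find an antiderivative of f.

Integrate term by term and add the pieces.
Check: d/du[log(2*u**2 + 5/2)/4 - sin(3*u**3/2 + 4*u**2/3)] = (-108*u**4*cos(3*u**3/2 + 4*u**2/3) - 64*u**3*cos(3*u**3/2 + 4*u**2/3) - 135*u**2*cos(3*u**3/2 + 4*u**2/3) - 80*u*cos(3*u**3/2 + 4*u**2/3) + 12*u)/(24*u**2 + 30), which equals f(u).

An antiderivative is F(u) = log(2*u**2 + 5/2)/4 - sin(3*u**3/2 + 4*u**2/3).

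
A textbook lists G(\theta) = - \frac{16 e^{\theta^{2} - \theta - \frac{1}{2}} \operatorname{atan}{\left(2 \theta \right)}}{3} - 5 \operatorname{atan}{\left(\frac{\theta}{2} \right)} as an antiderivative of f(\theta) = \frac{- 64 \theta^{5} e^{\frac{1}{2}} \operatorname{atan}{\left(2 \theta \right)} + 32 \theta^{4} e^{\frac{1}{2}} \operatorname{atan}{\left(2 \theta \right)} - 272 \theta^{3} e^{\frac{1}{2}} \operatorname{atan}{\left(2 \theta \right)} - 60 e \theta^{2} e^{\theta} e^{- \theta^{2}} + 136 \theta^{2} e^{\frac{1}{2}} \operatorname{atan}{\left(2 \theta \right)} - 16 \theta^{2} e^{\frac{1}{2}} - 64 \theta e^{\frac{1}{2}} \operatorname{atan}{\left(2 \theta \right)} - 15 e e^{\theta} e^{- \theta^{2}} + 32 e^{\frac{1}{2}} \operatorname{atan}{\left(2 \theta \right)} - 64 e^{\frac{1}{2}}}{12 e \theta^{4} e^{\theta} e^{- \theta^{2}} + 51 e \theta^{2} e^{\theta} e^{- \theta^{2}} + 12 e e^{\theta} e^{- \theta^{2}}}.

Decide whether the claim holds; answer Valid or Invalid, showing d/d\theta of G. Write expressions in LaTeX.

d/d\theta[G] = \frac{- 128 \theta^{5} e^{\frac{1}{2}} \operatorname{atan}{\left(2 \theta \right)} + 64 \theta^{4} e^{\frac{1}{2}} \operatorname{atan}{\left(2 \theta \right)} - 544 \theta^{3} e^{\frac{1}{2}} \operatorname{atan}{\left(2 \theta \right)} - 120 e \theta^{2} e^{\theta} e^{- \theta^{2}} + 272 \theta^{2} e^{\frac{1}{2}} \operatorname{atan}{\left(2 \theta \right)} - 32 \theta^{2} e^{\frac{1}{2}} - 128 \theta e^{\frac{1}{2}} \operatorname{atan}{\left(2 \theta \right)} - 30 e e^{\theta} e^{- \theta^{2}} + 64 e^{\frac{1}{2}} \operatorname{atan}{\left(2 \theta \right)} - 128 e^{\frac{1}{2}}}{12 e \theta^{4} e^{\theta} e^{- \theta^{2}} + 51 e \theta^{2} e^{\theta} e^{- \theta^{2}} + 12 e e^{\theta} e^{- \theta^{2}}}
d/d\theta[G] - f(\theta) = \frac{- 64 \theta^{5} e^{\frac{3}{2}} \operatorname{atan}{\left(2 \theta \right)} + 32 \theta^{4} e^{\frac{3}{2}} \operatorname{atan}{\left(2 \theta \right)} - 272 \theta^{3} e^{\frac{3}{2}} \operatorname{atan}{\left(2 \theta \right)} - 60 \theta^{2} e^{2} e^{\theta} e^{- \theta^{2}} + 136 \theta^{2} e^{\frac{3}{2}} \operatorname{atan}{\left(2 \theta \right)} - 16 \theta^{2} e^{\frac{3}{2}} - 64 \theta e^{\frac{3}{2}} \operatorname{atan}{\left(2 \theta \right)} - 15 e^{2} e^{\theta} e^{- \theta^{2}} + 32 e^{\frac{3}{2}} \operatorname{atan}{\left(2 \theta \right)} - 64 e^{\frac{3}{2}}}{12 \theta^{4} e^{2} e^{\theta} e^{- \theta^{2}} + 51 \theta^{2} e^{2} e^{\theta} e^{- \theta^{2}} + 12 e^{2} e^{\theta} e^{- \theta^{2}}} != 0.

Invalid: d/d\theta[G] - f = \frac{- 64 \theta^{5} e^{\frac{3}{2}} \operatorname{atan}{\left(2 \theta \right)} + 32 \theta^{4} e^{\frac{3}{2}} \operatorname{atan}{\left(2 \theta \right)} - 272 \theta^{3} e^{\frac{3}{2}} \operatorname{atan}{\left(2 \theta \right)} - 60 \theta^{2} e^{2} e^{\theta} e^{- \theta^{2}} + 136 \theta^{2} e^{\frac{3}{2}} \operatorname{atan}{\left(2 \theta \right)} - 16 \theta^{2} e^{\frac{3}{2}} - 64 \theta e^{\frac{3}{2}} \operatorname{atan}{\left(2 \theta \right)} - 15 e^{2} e^{\theta} e^{- \theta^{2}} + 32 e^{\frac{3}{2}} \operatorname{atan}{\left(2 \theta \right)} - 64 e^{\frac{3}{2}}}{12 \theta^{4} e^{2} e^{\theta} e^{- \theta^{2}} + 51 \theta^{2} e^{2} e^{\theta} e^{- \theta^{2}} + 12 e^{2} e^{\theta} e^{- \theta^{2}}}, which is not 0.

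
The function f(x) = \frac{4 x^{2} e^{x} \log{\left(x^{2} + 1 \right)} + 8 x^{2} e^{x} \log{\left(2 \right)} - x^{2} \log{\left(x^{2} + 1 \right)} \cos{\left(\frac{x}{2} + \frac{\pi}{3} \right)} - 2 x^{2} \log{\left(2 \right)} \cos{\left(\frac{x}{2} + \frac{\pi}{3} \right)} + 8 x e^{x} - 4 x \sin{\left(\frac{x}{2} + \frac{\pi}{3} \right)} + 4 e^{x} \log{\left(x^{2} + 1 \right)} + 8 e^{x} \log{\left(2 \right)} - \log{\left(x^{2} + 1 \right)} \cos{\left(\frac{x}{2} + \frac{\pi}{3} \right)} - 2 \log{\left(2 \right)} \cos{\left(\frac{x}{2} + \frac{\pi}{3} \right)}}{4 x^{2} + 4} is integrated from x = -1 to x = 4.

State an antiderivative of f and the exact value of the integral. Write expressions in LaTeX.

Antiderivative: F(x) = - \left(- e^{x} + \frac{\sin{\left(\frac{x}{2} + \frac{\pi}{3} \right)}}{2}\right) \log{\left(4 x^{2} + 4 \right)}; value = - \frac{\log{\left(8 \right)}}{e} - \frac{\log{\left(68 \right)} \sin{\left(\frac{\pi}{3} + 2 \right)}}{2} + \frac{\log{\left(8 \right)} \cos{\left(\frac{1}{2} + \frac{\pi}{6} \right)}}{2} + e^{4} \log{\left(68 \right)}

f has the shape u'v + uv' for u = e^{x} - \frac{\sin{\left(\frac{x}{2} + \frac{\pi}{3} \right)}}{2} and v = \log{\left(4 x^{2} + 4 \right)} — it is the derivative of the product u*v.
F(x) = - \left(- e^{x} + \frac{\sin{\left(\frac{x}{2} + \frac{\pi}{3} \right)}}{2}\right) \log{\left(4 x^{2} + 4 \right)} is an antiderivative of f.
Check: d/dx[- \left(- e^{x} + \frac{\sin{\left(\frac{x}{2} + \frac{\pi}{3} \right)}}{2}\right) \log{\left(4 x^{2} + 4 \right)}] = \frac{4 x^{2} e^{x} \log{\left(x^{2} + 1 \right)} + 8 x^{2} e^{x} \log{\left(2 \right)} - x^{2} \log{\left(x^{2} + 1 \right)} \cos{\left(\frac{x}{2} + \frac{\pi}{3} \right)} - 2 x^{2} \log{\left(2 \right)} \cos{\left(\frac{x}{2} + \frac{\pi}{3} \right)} + 8 x e^{x} - 4 x \sin{\left(\frac{x}{2} + \frac{\pi}{3} \right)} + 4 e^{x} \log{\left(x^{2} + 1 \right)} + 8 e^{x} \log{\left(2 \right)} - \log{\left(x^{2} + 1 \right)} \cos{\left(\frac{x}{2} + \frac{\pi}{3} \right)} - 2 \log{\left(2 \right)} \cos{\left(\frac{x}{2} + \frac{\pi}{3} \right)}}{4 x^{2} + 4} = f(x).
F(4) = - \frac{\log{\left(68 \right)} \sin{\left(\frac{\pi}{3} + 2 \right)}}{2} + e^{4} \log{\left(68 \right)}; F(-1) = - \frac{\log{\left(8 \right)} \cos{\left(\frac{1}{2} + \frac{\pi}{6} \right)}}{2} + \frac{\log{\left(8 \right)}}{e}.
Integral = F(4) - F(-1) = - \frac{\log{\left(8 \right)}}{e} - \frac{\log{\left(68 \right)} \sin{\left(\frac{\pi}{3} + 2 \right)}}{2} + \frac{\log{\left(8 \right)} \cos{\left(\frac{1}{2} + \frac{\pi}{6} \right)}}{2} + e^{4} \log{\left(68 \right)}.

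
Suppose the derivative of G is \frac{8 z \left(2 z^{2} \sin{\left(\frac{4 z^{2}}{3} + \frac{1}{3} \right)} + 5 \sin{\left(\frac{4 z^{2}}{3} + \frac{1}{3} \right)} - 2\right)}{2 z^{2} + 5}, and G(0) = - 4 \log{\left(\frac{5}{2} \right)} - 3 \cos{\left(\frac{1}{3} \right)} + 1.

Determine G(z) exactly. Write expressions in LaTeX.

The proposed G(z) is checked by its d/dz: the result must match the given G'(z).
A general antiderivative is - 4 \log{\left(z^{2} + \frac{5}{2} \right)} - 3 \cos{\left(\frac{4 z^{2}}{3} + \frac{1}{3} \right)} + C.
The condition gives C = - 4 \log{\left(\frac{5}{2} \right)} - 3 \cos{\left(\frac{1}{3} \right)} + 1 - (- 4 \log{\left(\frac{5}{2} \right)} - 3 \cos{\left(\frac{1}{3} \right)}) = 1.
So G(z) = - 4 \log{\left(z^{2} + \frac{5}{2} \right)} - 3 \cos{\left(\frac{4 z^{2}}{3} + \frac{1}{3} \right)} + 1.
Check: d/dz[- 4 \log{\left(z^{2} + \frac{5}{2} \right)} - 3 \cos{\left(\frac{4 z^{2}}{3} + \frac{1}{3} \right)} + 1] = \frac{16 z^{3} \sin{\left(\frac{4 z^{2}}{3} + \frac{1}{3} \right)} + 40 z \sin{\left(\frac{4 z^{2}}{3} + \frac{1}{3} \right)} - 16 z}{2 z^{2} + 5}, which equals G'(z).

G(z) = - 4 \log{\left(z^{2} + \frac{5}{2} \right)} - 3 \cos{\left(\frac{4 z^{2}}{3} + \frac{1}{3} \right)} + 1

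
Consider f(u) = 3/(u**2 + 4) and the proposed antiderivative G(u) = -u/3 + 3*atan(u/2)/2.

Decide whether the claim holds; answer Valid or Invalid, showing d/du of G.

Invalid: d/du[G] - f = -1/3, which is not 0.

d/du[G] = (5 - u**2)/(3*u**2 + 12)
d/du[G] - f(u) = -1/3 != 0.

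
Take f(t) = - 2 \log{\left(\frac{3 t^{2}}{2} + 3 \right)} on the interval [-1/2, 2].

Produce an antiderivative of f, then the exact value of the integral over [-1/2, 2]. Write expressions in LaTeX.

Antiderivative: F(t) = 2 \left(- t \log{\left(\frac{3 t^{2}}{2} + 3 \right)} + 2 t - 2 \sqrt{2} \operatorname{atan}{\left(\frac{\sqrt{2} t}{2} \right)}\right); value = - 4 \log{\left(9 \right)} - 4 \sqrt{2} \operatorname{atan}{\left(\sqrt{2} \right)} - 4 \sqrt{2} \operatorname{atan}{\left(\frac{\sqrt{2}}{4} \right)} - \log{\left(\frac{27}{8} \right)} + 10

Since d/dt undoes antidifferentiation here, F'(t) = f(t) is required of F(t).
F(t) = 2 \left(- t \log{\left(\frac{3 t^{2}}{2} + 3 \right)} + 2 t - 2 \sqrt{2} \operatorname{atan}{\left(\frac{\sqrt{2} t}{2} \right)}\right) is an antiderivative of f.
Check: d/dt[2 \left(- t \log{\left(\frac{3 t^{2}}{2} + 3 \right)} + 2 t - 2 \sqrt{2} \operatorname{atan}{\left(\frac{\sqrt{2} t}{2} \right)}\right)] = - 2 \log{\left(\frac{t^{2}}{2} + 1 \right)} - 2 \log{\left(3 \right)}, which equals f(t).
F(2) = - 4 \log{\left(9 \right)} - 4 \sqrt{2} \operatorname{atan}{\left(\sqrt{2} \right)} + 8; F(-1/2) = -2 + \log{\left(\frac{27}{8} \right)} + 4 \sqrt{2} \operatorname{atan}{\left(\frac{\sqrt{2}}{4} \right)}.
Integral = F(2) - F(-1/2) = - 4 \log{\left(9 \right)} - 4 \sqrt{2} \operatorname{atan}{\left(\sqrt{2} \right)} - 4 \sqrt{2} \operatorname{atan}{\left(\frac{\sqrt{2}}{4} \right)} - \log{\left(\frac{27}{8} \right)} + 10.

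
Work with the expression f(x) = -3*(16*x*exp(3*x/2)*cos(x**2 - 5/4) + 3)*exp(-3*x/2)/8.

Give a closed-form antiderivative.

For F(x) to be correct the identity F'(x) - f(x) = 0 must hold.
Check: d/dx[-3*sin(x**2 - 5/4) + 3*exp(-3*x/2)/4] = (-48*x*exp(3*x/2)*cos(x**2 - 5/4) - 9)*exp(-3*x/2)/8, which equals f(x).

An antiderivative is F(x) = -3*sin(x**2 - 5/4) + 3*exp(-3*x/2)/4.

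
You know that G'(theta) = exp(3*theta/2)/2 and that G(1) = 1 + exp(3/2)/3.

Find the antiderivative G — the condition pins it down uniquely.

G(theta) = exp(3*theta/2)/3 + 1

Any candidate G(theta) must reproduce the stated G'(theta) exactly.
A general antiderivative is exp(3*theta/2)/3 + C.
The condition gives C = 1 + exp(3/2)/3 - (exp(3/2)/3) = 1.
So G(theta) = exp(3*theta/2)/3 + 1.
Check: d/dtheta[exp(3*theta/2)/3 + 1] = exp(3*theta/2)/2 = G'(theta).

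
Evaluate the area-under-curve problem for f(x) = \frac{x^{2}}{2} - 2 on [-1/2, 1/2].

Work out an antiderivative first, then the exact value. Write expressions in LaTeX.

Antiderivative: F(x) = \frac{x^{3}}{6} - 2 x; value = - \frac{47}{24}

For F(x) to be correct the identity F'(x) - f(x) = 0 must hold.
F(x) = \frac{x^{3}}{6} - 2 x is an antiderivative of f.
Check: d/dx[\frac{x^{3}}{6} - 2 x] = \frac{x^{2}}{2} - 2 = f(x).
F(1/2) = - \frac{47}{48}; F(-1/2) = \frac{47}{48}.
Integral = F(1/2) - F(-1/2) = - \frac{47}{24}.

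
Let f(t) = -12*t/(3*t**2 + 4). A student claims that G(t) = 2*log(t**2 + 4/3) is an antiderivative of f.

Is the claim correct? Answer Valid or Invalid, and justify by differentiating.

d/dt[G] = 12*t/(3*t**2 + 4)
d/dt[G] - f(t) = 24*t/(3*t**2 + 4) != 0.

Invalid: d/dt[G] - f = 24*t/(3*t**2 + 4), which is not 0.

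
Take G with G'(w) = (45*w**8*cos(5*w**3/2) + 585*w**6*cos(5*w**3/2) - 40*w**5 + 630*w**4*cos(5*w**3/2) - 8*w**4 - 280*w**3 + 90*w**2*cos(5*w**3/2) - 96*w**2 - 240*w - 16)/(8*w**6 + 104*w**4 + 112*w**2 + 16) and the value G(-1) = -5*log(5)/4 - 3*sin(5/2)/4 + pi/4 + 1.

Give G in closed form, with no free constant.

A candidate passes only if d/dw[G] lands on the given G'(w) exactly.
A general antiderivative is -5*log(w**4/3 + 4*w**2 + 2/3)/4 + 3*sin(5*w**3/2)/4 - atan(w) + C.
The condition gives C = -5*log(5)/4 - 3*sin(5/2)/4 + pi/4 + 1 - (-5*log(5)/4 - 3*sin(5/2)/4 + pi/4) = 1.
So G(w) = -5*log(w**4/3 + 4*w**2 + 2/3)/4 + 3*sin(5*w**3/2)/4 - atan(w) + 1.
Check: d/dw[-5*log(w**4/3 + 4*w**2 + 2/3)/4 + 3*sin(5*w**3/2)/4 - atan(w) + 1] = (45*w**8*cos(5*w**3/2) + 585*w**6*cos(5*w**3/2) - 40*w**5 + 630*w**4*cos(5*w**3/2) - 8*w**4 - 280*w**3 + 90*w**2*cos(5*w**3/2) - 96*w**2 - 240*w - 16)/(8*w**6 + 104*w**4 + 112*w**2 + 16) = G'(w).

G(w) = -5*log(w**4/3 + 4*w**2 + 2/3)/4 + 3*sin(5*w**3/2)/4 - atan(w) + 1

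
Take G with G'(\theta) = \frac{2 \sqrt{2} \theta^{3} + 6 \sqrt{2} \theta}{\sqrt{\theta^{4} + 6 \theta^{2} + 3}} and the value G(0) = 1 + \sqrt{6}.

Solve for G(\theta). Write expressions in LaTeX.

The substitution u = \frac{\theta^{4}}{2} + 3 \theta^{2} + \frac{3}{2} works: G'(\theta) is exactly (dG/du)*(du/d\theta) for that inner function.
A general antiderivative is 2 \sqrt{\frac{\theta^{4}}{2} + 3 \theta^{2} + \frac{3}{2}} + C.
The condition gives C = 1 + \sqrt{6} - (\sqrt{6}) = 1.
So G(\theta) = 2 \sqrt{\frac{\theta^{4}}{2} + 3 \theta^{2} + \frac{3}{2}} + 1.
Check: d/d\theta[2 \sqrt{\frac{\theta^{4}}{2} + 3 \theta^{2} + \frac{3}{2}} + 1] = \frac{2 \sqrt{2} \theta^{3} + 6 \sqrt{2} \theta}{\sqrt{\theta^{4} + 6 \theta^{2} + 3}} = G'(\theta).

G(\theta) = 2 \sqrt{\frac{\theta^{4}}{2} + 3 \theta^{2} + \frac{3}{2}} + 1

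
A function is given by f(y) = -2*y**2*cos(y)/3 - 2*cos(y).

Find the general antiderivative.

Integrate term by term and add the pieces.
Check: d/dy[-2*y**2*sin(y)/3 - 4*y*cos(y)/3 - 2*sin(y)/3] = -2*y**2*cos(y)/3 - 2*cos(y) = f(y).

F(y) = -2*y**2*sin(y)/3 - 4*y*cos(y)/3 - 2*sin(y)/3 + C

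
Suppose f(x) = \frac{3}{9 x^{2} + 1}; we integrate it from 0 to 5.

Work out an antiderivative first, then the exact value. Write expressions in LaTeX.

Whatever form F(x) takes, F'(x) = f(x) is non-negotiable.
F(x) = \operatorname{atan}{\left(3 x \right)} is an antiderivative of f.
Check: d/dx[\operatorname{atan}{\left(3 x \right)}] = \frac{3}{9 x^{2} + 1} = f(x).
F(5) = \operatorname{atan}{\left(15 \right)}; F(0) = 0.
Integral = F(5) - F(0) = \operatorname{atan}{\left(15 \right)}.

Antiderivative: F(x) = \operatorname{atan}{\left(3 x \right)}; value = \operatorname{atan}{\left(15 \right)}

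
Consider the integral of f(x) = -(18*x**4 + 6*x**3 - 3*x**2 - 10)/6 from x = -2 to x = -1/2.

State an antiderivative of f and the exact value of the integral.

Whatever form F(x) takes, F'(x) = f(x) is non-negotiable.
F(x) = -3*x**5/5 - x**4/4 + x**3/6 + 5*x/3 is an antiderivative of f.
Check: d/dx[-3*x**5/5 - x**4/4 + x**3/6 + 5*x/3] = -3*x**4 - x**3 + x**2/2 + 5/3, which equals f(x).
F(-1/2) = -817/960; F(-2) = 158/15.
Integral = F(-1/2) - F(-2) = -3643/320.

Antiderivative: F(x) = -3*x**5/5 - x**4/4 + x**3/6 + 5*x/3; value = -3643/320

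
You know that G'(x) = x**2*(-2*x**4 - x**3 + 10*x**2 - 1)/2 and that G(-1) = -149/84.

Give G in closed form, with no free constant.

Whatever form G(x) takes, its d/dx must return the stated G'(x).
A general antiderivative is -x**7/7 - x**6/12 + x**5 - x**3/6 + C.
The condition gives C = -149/84 - (-65/84) = -1.
So G(x) = -(12*x**7 + 7*x**6 - 84*x**5 + 14*x**3 + 84)/84.
Check: d/dx[-(12*x**7 + 7*x**6 - 84*x**5 + 14*x**3 + 84)/84] = -x**6 - x**5/2 + 5*x**4 - x**2/2, which equals G'(x).

G(x) = -(12*x**7 + 7*x**6 - 84*x**5 + 14*x**3 + 84)/84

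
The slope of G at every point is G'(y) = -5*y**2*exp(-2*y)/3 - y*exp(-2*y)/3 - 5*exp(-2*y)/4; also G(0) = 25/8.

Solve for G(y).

Recognize the product-rule pattern: G'(y) = u'v + uv' with u = 5*y**2/6 + y + 9/8, v = exp(-2*y), so integration by parts undoes it.
A general antiderivative is (20*y**2 + 24*y + 27)*exp(-2*y)/24 + C.
The condition gives C = 25/8 - (9/8) = 2.
So G(y) = (20*y**2 + 24*y + 48*exp(2*y) + 27)*exp(-2*y)/24.
Check: d/dy[(20*y**2 + 24*y + 48*exp(2*y) + 27)*exp(-2*y)/24] = (-20*y**2 - 4*y - 15)*exp(-2*y)/12, which equals G'(y).

G(y) = (20*y**2 + 24*y + 48*exp(2*y) + 27)*exp(-2*y)/24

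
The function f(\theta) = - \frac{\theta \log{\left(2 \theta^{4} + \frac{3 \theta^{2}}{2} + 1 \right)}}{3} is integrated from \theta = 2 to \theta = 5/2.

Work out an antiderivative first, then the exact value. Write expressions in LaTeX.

Antiderivative: F(\theta) = - \frac{\theta^{2} \log{\left(2 \theta^{4} + \frac{3 \theta^{2}}{2} + 1 \right)}}{6} + \frac{\theta^{2}}{3} - \frac{\log{\left(\theta^{4} + \frac{3 \theta^{2}}{4} + \frac{1}{2} \right)}}{16} - \frac{\sqrt{23} \operatorname{atan}{\left(\frac{8 \sqrt{23} \theta^{2}}{23} + \frac{3 \sqrt{23}}{23} \right)}}{24}; value = - \frac{25 \log{\left(\frac{177}{2} \right)}}{24} - \frac{\sqrt{23} \operatorname{atan}{\left(\frac{53 \sqrt{23}}{23} \right)}}{24} - \frac{\log{\left(\frac{177}{4} \right)}}{16} + \frac{\log{\left(\frac{39}{2} \right)}}{16} + \frac{\sqrt{23} \operatorname{atan}{\left(\frac{35 \sqrt{23}}{23} \right)}}{24} + \frac{3}{4} + \frac{2 \log{\left(39 \right)}}{3}

An antiderivative F(\theta) passes only if d/d\theta[F] lands on f(\theta) exactly.
F(\theta) = - \frac{\theta^{2} \log{\left(2 \theta^{4} + \frac{3 \theta^{2}}{2} + 1 \right)}}{6} + \frac{\theta^{2}}{3} - \frac{\log{\left(\theta^{4} + \frac{3 \theta^{2}}{4} + \frac{1}{2} \right)}}{16} - \frac{\sqrt{23} \operatorname{atan}{\left(\frac{8 \sqrt{23} \theta^{2}}{23} + \frac{3 \sqrt{23}}{23} \right)}}{24} is an antiderivative of f.
Check: d/d\theta[- \frac{\theta^{2} \log{\left(2 \theta^{4} + \frac{3 \theta^{2}}{2} + 1 \right)}}{6} + \frac{\theta^{2}}{3} - \frac{\log{\left(\theta^{4} + \frac{3 \theta^{2}}{4} + \frac{1}{2} \right)}}{16} - \frac{\sqrt{23} \operatorname{atan}{\left(\frac{8 \sqrt{23} \theta^{2}}{23} + \frac{3 \sqrt{23}}{23} \right)}}{24}] = - \frac{\theta \log{\left(2 \theta^{4} + \frac{3 \theta^{2}}{2} + 1 \right)}}{3} = f(\theta).
F(5/2) = - \frac{25 \log{\left(\frac{177}{2} \right)}}{24} - \frac{\sqrt{23} \operatorname{atan}{\left(\frac{53 \sqrt{23}}{23} \right)}}{24} - \frac{\log{\left(\frac{177}{4} \right)}}{16} + \frac{25}{12}; F(2) = - \frac{2 \log{\left(39 \right)}}{3} - \frac{\sqrt{23} \operatorname{atan}{\left(\frac{35 \sqrt{23}}{23} \right)}}{24} - \frac{\log{\left(\frac{39}{2} \right)}}{16} + \frac{4}{3}.
Integral = F(5/2) - F(2) = - \frac{25 \log{\left(\frac{177}{2} \right)}}{24} - \frac{\sqrt{23} \operatorname{atan}{\left(\frac{53 \sqrt{23}}{23} \right)}}{24} - \frac{\log{\left(\frac{177}{4} \right)}}{16} + \frac{\log{\left(\frac{39}{2} \right)}}{16} + \frac{\sqrt{23} \operatorname{atan}{\left(\frac{35 \sqrt{23}}{23} \right)}}{24} + \frac{3}{4} + \frac{2 \log{\left(39 \right)}}{3}.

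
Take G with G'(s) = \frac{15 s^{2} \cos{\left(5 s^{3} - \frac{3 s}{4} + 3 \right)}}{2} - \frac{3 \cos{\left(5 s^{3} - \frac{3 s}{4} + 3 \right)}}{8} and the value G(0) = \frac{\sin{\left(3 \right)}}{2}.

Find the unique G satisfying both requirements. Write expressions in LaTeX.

G'(s) matches the chain-rule pattern g'(h)*h' with inner function h(s) = 5 s^{3} - \frac{3 s}{4} + 3; substituting u = h(s) collapses the integral.
A general antiderivative is \frac{\sin{\left(5 s^{3} - \frac{3 s}{4} + 3 \right)}}{2} + C.
The condition gives C = \frac{\sin{\left(3 \right)}}{2} - (\frac{\sin{\left(3 \right)}}{2}) = 0.
So G(s) = \frac{\sin{\left(5 s^{3} - \frac{3 s}{4} + 3 \right)}}{2}.
Check: d/ds[\frac{\sin{\left(5 s^{3} - \frac{3 s}{4} + 3 \right)}}{2}] = \frac{15 s^{2} \cos{\left(5 s^{3} - \frac{3 s}{4} + 3 \right)}}{2} - \frac{3 \cos{\left(5 s^{3} - \frac{3 s}{4} + 3 \right)}}{8} = G'(s).

G(s) = \frac{\sin{\left(5 s^{3} - \frac{3 s}{4} + 3 \right)}}{2}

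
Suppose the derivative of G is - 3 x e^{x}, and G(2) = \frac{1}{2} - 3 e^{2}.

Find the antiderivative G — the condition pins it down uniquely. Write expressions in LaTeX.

G(x) = \frac{6 \left(1 - x\right) e^{x} + 1}{2}

G'(x) has the shape u'v + uv' for u = 3 - 3 x and v = e^{x} — it is the derivative of the product u*v.
A general antiderivative is \left(3 - 3 x\right) e^{x} + C.
The condition gives C = \frac{1}{2} - 3 e^{2} - (- 3 e^{2}) = \frac{1}{2}.
So G(x) = \frac{6 \left(1 - x\right) e^{x} + 1}{2}.
Check: d/dx[\frac{6 \left(1 - x\right) e^{x} + 1}{2}] = - 3 x e^{x} = G'(x).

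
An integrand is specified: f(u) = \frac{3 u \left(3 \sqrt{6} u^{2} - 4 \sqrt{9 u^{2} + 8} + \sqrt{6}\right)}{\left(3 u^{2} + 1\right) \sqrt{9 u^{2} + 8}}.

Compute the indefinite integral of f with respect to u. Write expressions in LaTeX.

F(u) = \frac{\sqrt{6} \sqrt{9 u^{2} + 8} - 6 \log{\left(u^{2} + \frac{1}{3} \right)}}{3} + C

Recover f(u) by differentiating a candidate F(u); any mismatch rules it out.
Check: d/du[\frac{\sqrt{6} \sqrt{9 u^{2} + 8} - 6 \log{\left(u^{2} + \frac{1}{3} \right)}}{3}] = \frac{9 \sqrt{6} u^{3} - 12 u \sqrt{9 u^{2} + 8} + 3 \sqrt{6} u}{3 u^{2} \sqrt{9 u^{2} + 8} + \sqrt{9 u^{2} + 8}}, which equals f(u).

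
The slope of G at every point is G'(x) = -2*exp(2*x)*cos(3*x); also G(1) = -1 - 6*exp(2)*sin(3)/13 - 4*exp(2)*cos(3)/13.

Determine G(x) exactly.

Check a candidate G(x) by differentiating: d/dx[G] must match the given G'(x).
A general antiderivative is -6*exp(2*x)*sin(3*x)/13 - 4*exp(2*x)*cos(3*x)/13 + C.
The condition gives C = -1 - 6*exp(2)*sin(3)/13 - 4*exp(2)*cos(3)/13 - (-6*exp(2)*sin(3)/13 - 4*exp(2)*cos(3)/13) = -1.
So G(x) = -6*exp(2*x)*sin(3*x)/13 - 4*exp(2*x)*cos(3*x)/13 - 1.
Check: d/dx[-6*exp(2*x)*sin(3*x)/13 - 4*exp(2*x)*cos(3*x)/13 - 1] = -2*exp(2*x)*cos(3*x) = G'(x).

G(x) = -6*exp(2*x)*sin(3*x)/13 - 4*exp(2*x)*cos(3*x)/13 - 1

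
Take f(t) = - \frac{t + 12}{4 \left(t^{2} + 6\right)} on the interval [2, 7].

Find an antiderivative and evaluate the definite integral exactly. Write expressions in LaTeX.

Antiderivative: F(t) = - \frac{\log{\left(t^{2} + 6 \right)}}{8} - \frac{\sqrt{6} \operatorname{atan}{\left(\frac{\sqrt{6} t}{6} \right)}}{2}; value = - \frac{\sqrt{6} \operatorname{atan}{\left(\frac{7 \sqrt{6}}{6} \right)}}{2} - \frac{\log{\left(55 \right)}}{8} + \frac{\log{\left(10 \right)}}{8} + \frac{\sqrt{6} \operatorname{atan}{\left(\frac{\sqrt{6}}{3} \right)}}{2}

Any candidate F(t) must reproduce f(t) exactly when differentiated.
F(t) = - \frac{\log{\left(t^{2} + 6 \right)}}{8} - \frac{\sqrt{6} \operatorname{atan}{\left(\frac{\sqrt{6} t}{6} \right)}}{2} is an antiderivative of f.
Check: d/dt[- \frac{\log{\left(t^{2} + 6 \right)}}{8} - \frac{\sqrt{6} \operatorname{atan}{\left(\frac{\sqrt{6} t}{6} \right)}}{2}] = \frac{- t - 12}{4 t^{2} + 24}, which equals f(t).
F(7) = - \frac{\sqrt{6} \operatorname{atan}{\left(\frac{7 \sqrt{6}}{6} \right)}}{2} - \frac{\log{\left(55 \right)}}{8}; F(2) = - \frac{\sqrt{6} \operatorname{atan}{\left(\frac{\sqrt{6}}{3} \right)}}{2} - \frac{\log{\left(10 \right)}}{8}.
Integral = F(7) - F(2) = - \frac{\sqrt{6} \operatorname{atan}{\left(\frac{7 \sqrt{6}}{6} \right)}}{2} - \frac{\log{\left(55 \right)}}{8} + \frac{\log{\left(10 \right)}}{8} + \frac{\sqrt{6} \operatorname{atan}{\left(\frac{\sqrt{6}}{3} \right)}}{2}.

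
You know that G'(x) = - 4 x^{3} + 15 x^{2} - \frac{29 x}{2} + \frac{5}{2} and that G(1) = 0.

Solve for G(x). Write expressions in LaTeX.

G(x) = 1 - \left(- x^{2} + \frac{5 x}{2} - \frac{1}{2}\right)^{2}

G'(x) matches the chain-rule pattern g'(h)*h' with inner function h(x) = - x^{2} + \frac{5 x}{2} - \frac{1}{2}; substituting u = h(x) collapses the integral.
A general antiderivative is - \left(- x^{2} + \frac{5 x}{2} - \frac{1}{2}\right)^{2} + C.
The condition gives C = 0 - (-1) = 1.
So G(x) = 1 - \left(- x^{2} + \frac{5 x}{2} - \frac{1}{2}\right)^{2}.
Check: d/dx[1 - \left(- x^{2} + \frac{5 x}{2} - \frac{1}{2}\right)^{2}] = - 4 x^{3} + 15 x^{2} - \frac{29 x}{2} + \frac{5}{2} = G'(x).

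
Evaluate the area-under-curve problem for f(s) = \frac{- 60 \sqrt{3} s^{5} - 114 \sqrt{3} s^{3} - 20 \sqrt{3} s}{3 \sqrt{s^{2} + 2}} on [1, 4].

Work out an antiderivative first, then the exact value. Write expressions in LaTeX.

Antiderivative: F(s) = - 4 s^{4} \sqrt{3 s^{2} + 6} - 2 s^{2} \sqrt{3 s^{2} + 6} + \frac{4 \sqrt{3 s^{2} + 6}}{3}; value = 14 - 3164 \sqrt{6}

Recognize the product-rule pattern: f = u'v + uv' with u = - 2 \sqrt{3 s^{2} + 6}, v = 2 s^{4} + s^{2} - \frac{2}{3}, so integration by parts undoes it.
F(s) = - 4 s^{4} \sqrt{3 s^{2} + 6} - 2 s^{2} \sqrt{3 s^{2} + 6} + \frac{4 \sqrt{3 s^{2} + 6}}{3} is an antiderivative of f.
Check: d/ds[- 4 s^{4} \sqrt{3 s^{2} + 6} - 2 s^{2} \sqrt{3 s^{2} + 6} + \frac{4 \sqrt{3 s^{2} + 6}}{3}] = \frac{- 60 \sqrt{3} s^{5} - 114 \sqrt{3} s^{3} - 20 \sqrt{3} s}{3 \sqrt{s^{2} + 2}} = f(s).
F(4) = - 3164 \sqrt{6}; F(1) = -14.
Integral = F(4) - F(1) = 14 - 3164 \sqrt{6}.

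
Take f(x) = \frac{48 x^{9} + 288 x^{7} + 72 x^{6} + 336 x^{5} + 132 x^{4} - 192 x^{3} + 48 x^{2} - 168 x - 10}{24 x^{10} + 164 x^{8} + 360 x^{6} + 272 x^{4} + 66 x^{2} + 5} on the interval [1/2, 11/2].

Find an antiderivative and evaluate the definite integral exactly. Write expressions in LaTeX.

Antiderivative: F(x) = \frac{2 x^{4} \log{\left(2 x^{2} + \frac{5}{3} \right)} + 6 x^{2} \log{\left(2 x^{2} + \frac{5}{3} \right)} - 2 x + \log{\left(2 x^{2} + \frac{5}{3} \right)} + 3}{2 x^{4} + 6 x^{2} + 1}; value = - \log{\left(\frac{13}{6} \right)} - \frac{86320}{112707} + \log{\left(\frac{373}{6} \right)}

Since d/dx undoes antidifferentiation here, F'(x) = f(x) is required of F(x).
F(x) = \frac{2 x^{4} \log{\left(2 x^{2} + \frac{5}{3} \right)} + 6 x^{2} \log{\left(2 x^{2} + \frac{5}{3} \right)} - 2 x + \log{\left(2 x^{2} + \frac{5}{3} \right)} + 3}{2 x^{4} + 6 x^{2} + 1} is an antiderivative of f.
Check: d/dx[\frac{2 x^{4} \log{\left(2 x^{2} + \frac{5}{3} \right)} + 6 x^{2} \log{\left(2 x^{2} + \frac{5}{3} \right)} - 2 x + \log{\left(2 x^{2} + \frac{5}{3} \right)} + 3}{2 x^{4} + 6 x^{2} + 1}] = \frac{48 x^{9} + 288 x^{7} + 72 x^{6} + 336 x^{5} + 132 x^{4} - 192 x^{3} + 48 x^{2} - 168 x - 10}{24 x^{10} + 164 x^{8} + 360 x^{6} + 272 x^{4} + 66 x^{2} + 5} = f(x).
F(11/2) = - \frac{64}{16101} + \log{\left(\frac{373}{6} \right)}; F(1/2) = \frac{16}{21} + \log{\left(\frac{13}{6} \right)}.
Integral = F(11/2) - F(1/2) = - \log{\left(\frac{13}{6} \right)} - \frac{86320}{112707} + \log{\left(\frac{373}{6} \right)}.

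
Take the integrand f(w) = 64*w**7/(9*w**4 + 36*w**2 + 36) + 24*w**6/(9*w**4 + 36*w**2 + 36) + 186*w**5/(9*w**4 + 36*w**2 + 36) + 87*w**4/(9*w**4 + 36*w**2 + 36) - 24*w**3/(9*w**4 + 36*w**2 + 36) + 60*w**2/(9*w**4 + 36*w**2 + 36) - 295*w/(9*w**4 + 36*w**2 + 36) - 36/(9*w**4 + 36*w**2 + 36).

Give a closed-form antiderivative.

An antiderivative is F(w) = (4*w**2/3 + w/3 - 3/2)**2 + 5/(4*(3*w**2/2 + 3)).

The integrand splits into summands that can be handled one at a time.
Check: d/dw[(4*w**2/3 + w/3 - 3/2)**2 + 5/(4*(3*w**2/2 + 3))] = (64*w**7 + 24*w**6 + 186*w**5 + 87*w**4 - 24*w**3 + 60*w**2 - 295*w - 36)/(9*w**4 + 36*w**2 + 36), which equals f(w).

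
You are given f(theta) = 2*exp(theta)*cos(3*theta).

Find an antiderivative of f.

An antiderivative is F(theta) = 3*exp(theta)*sin(3*theta)/5 + exp(theta)*cos(3*theta)/5.

Whatever form F(theta) takes, F'(theta) = f(theta) is non-negotiable.
Check: d/dtheta[3*exp(theta)*sin(3*theta)/5 + exp(theta)*cos(3*theta)/5] = 2*exp(theta)*cos(3*theta) = f(theta).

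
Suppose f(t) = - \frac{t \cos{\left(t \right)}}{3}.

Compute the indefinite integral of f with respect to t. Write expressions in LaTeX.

F(t) = - \frac{t \sin{\left(t \right)}}{3} - \frac{\cos{\left(t \right)}}{3} + C

A first test for any F(t): its t-derivative must equal f(t) identically.
Check: d/dt[- \frac{t \sin{\left(t \right)}}{3} - \frac{\cos{\left(t \right)}}{3}] = - \frac{t \cos{\left(t \right)}}{3} = f(t).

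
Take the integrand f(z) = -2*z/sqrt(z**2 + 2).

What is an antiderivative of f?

An antiderivative is F(z) = -2*sqrt(z**2 + 2).

The substitution u = z**2 + 2 works: f is exactly (dF/du)*(du/dz) for that inner function.
Check: d/dz[-2*sqrt(z**2 + 2)] = -2*z/sqrt(z**2 + 2) = f(z).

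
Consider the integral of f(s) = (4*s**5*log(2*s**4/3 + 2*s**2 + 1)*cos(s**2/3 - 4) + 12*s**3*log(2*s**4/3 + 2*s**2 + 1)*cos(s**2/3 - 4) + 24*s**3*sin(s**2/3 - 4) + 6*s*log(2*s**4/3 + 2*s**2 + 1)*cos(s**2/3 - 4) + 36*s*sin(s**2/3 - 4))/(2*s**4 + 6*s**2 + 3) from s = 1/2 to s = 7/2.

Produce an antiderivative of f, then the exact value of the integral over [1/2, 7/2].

Antiderivative: F(s) = 3*log(2*s**4/3 + 2*s**2 + 1)*sin(s**2/3 - 4); value = 3*log(37/24)*sin(47/12) + 3*log(3013/24)*sin(1/12)

f has the shape u'v + uv' for u = 3*log(2*s**4/3 + 2*s**2 + 1) and v = sin(s**2/3 - 4) — it is the derivative of the product u*v.
F(s) = 3*log(2*s**4/3 + 2*s**2 + 1)*sin(s**2/3 - 4) is an antiderivative of f.
Check: d/ds[3*log(2*s**4/3 + 2*s**2 + 1)*sin(s**2/3 - 4)] = (4*s**5*log(2*s**4/3 + 2*s**2 + 1)*cos(s**2/3 - 4) + 12*s**3*log(2*s**4/3 + 2*s**2 + 1)*cos(s**2/3 - 4) + 24*s**3*sin(s**2/3 - 4) + 6*s*log(2*s**4/3 + 2*s**2 + 1)*cos(s**2/3 - 4) + 36*s*sin(s**2/3 - 4))/(2*s**4 + 6*s**2 + 3) = f(s).
F(7/2) = 3*log(3013/24)*sin(1/12); F(1/2) = -3*log(37/24)*sin(47/12).
Integral = F(7/2) - F(1/2) = 3*log(37/24)*sin(47/12) + 3*log(3013/24)*sin(1/12).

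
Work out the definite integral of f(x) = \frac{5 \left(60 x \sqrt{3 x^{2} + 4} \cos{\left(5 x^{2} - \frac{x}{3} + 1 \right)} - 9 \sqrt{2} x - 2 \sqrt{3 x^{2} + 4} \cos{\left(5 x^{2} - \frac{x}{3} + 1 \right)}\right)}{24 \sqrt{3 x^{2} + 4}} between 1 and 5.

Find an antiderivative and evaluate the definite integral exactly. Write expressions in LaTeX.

An antiderivative F(x) passes only if d/dx[F] lands on f(x) exactly.
F(x) = - \frac{5 \sqrt{\frac{3 x^{2}}{2} + 2}}{4} + \frac{5 \sin{\left(5 x^{2} - \frac{x}{3} + 1 \right)}}{4} is an antiderivative of f.
Check: d/dx[- \frac{5 \sqrt{\frac{3 x^{2}}{2} + 2}}{4} + \frac{5 \sin{\left(5 x^{2} - \frac{x}{3} + 1 \right)}}{4}] = \frac{300 x \sqrt{3 x^{2} + 4} \cos{\left(5 x^{2} - \frac{x}{3} + 1 \right)} - 45 \sqrt{2} x - 10 \sqrt{3 x^{2} + 4} \cos{\left(5 x^{2} - \frac{x}{3} + 1 \right)}}{24 \sqrt{3 x^{2} + 4}}, which equals f(x).
F(5) = - \frac{5 \sqrt{158}}{8} + \frac{5 \sin{\left(\frac{373}{3} \right)}}{4}; F(1) = - \frac{5 \sqrt{14}}{8} + \frac{5 \sin{\left(\frac{17}{3} \right)}}{4}.
Integral = F(5) - F(1) = - \frac{5 \sqrt{158}}{8} + \frac{5 \sin{\left(\frac{373}{3} \right)}}{4} - \frac{5 \sin{\left(\frac{17}{3} \right)}}{4} + \frac{5 \sqrt{14}}{8}.

Antiderivative: F(x) = - \frac{5 \sqrt{\frac{3 x^{2}}{2} + 2}}{4} + \frac{5 \sin{\left(5 x^{2} - \frac{x}{3} + 1 \right)}}{4}; value = - \frac{5 \sqrt{158}}{8} + \frac{5 \sin{\left(\frac{373}{3} \right)}}{4} - \frac{5 \sin{\left(\frac{17}{3} \right)}}{4} + \frac{5 \sqrt{14}}{8}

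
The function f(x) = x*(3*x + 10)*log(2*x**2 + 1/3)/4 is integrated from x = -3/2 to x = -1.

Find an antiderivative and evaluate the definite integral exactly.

Differentiate the proposed F(x) back; it has to land on f(x) exactly.
F(x) = (-12*x**3 + 18*x**2*(x + 5)*log(2*x**2 + 1/3) - 90*x**2 + 6*x + 15*log(x**2 + 1/6) - sqrt(6)*atan(sqrt(6)*x))/72 is an antiderivative of f.
Check: d/dx[(-12*x**3 + 18*x**2*(x + 5)*log(2*x**2 + 1/3) - 90*x**2 + 6*x + 15*log(x**2 + 1/6) - sqrt(6)*atan(sqrt(6)*x))/72] = 3*x**2*log(2*x**2 + 1/3)/4 + 5*x*log(2*x**2 + 1/3)/2, which equals f(x).
F(-1) = -7/6 + 5*log(7/6)/24 + sqrt(6)*atan(sqrt(6))/72 + log(7/3); F(-3/2) = -19/8 + sqrt(6)*atan(3*sqrt(6)/2)/72 + 5*log(29/12)/24 + 63*log(29/6)/32.
Integral = F(-1) - F(-3/2) = -63*log(29/6)/32 - 5*log(29/12)/24 - sqrt(6)*atan(3*sqrt(6)/2)/72 + 5*log(7/6)/24 + sqrt(6)*atan(sqrt(6))/72 + log(7/3) + 29/24.

Antiderivative: F(x) = (-12*x**3 + 18*x**2*(x + 5)*log(2*x**2 + 1/3) - 90*x**2 + 6*x + 15*log(x**2 + 1/6) - sqrt(6)*atan(sqrt(6)*x))/72; value = -63*log(29/6)/32 - 5*log(29/12)/24 - sqrt(6)*atan(3*sqrt(6)/2)/72 + 5*log(7/6)/24 + sqrt(6)*atan(sqrt(6))/72 + log(7/3) + 29/24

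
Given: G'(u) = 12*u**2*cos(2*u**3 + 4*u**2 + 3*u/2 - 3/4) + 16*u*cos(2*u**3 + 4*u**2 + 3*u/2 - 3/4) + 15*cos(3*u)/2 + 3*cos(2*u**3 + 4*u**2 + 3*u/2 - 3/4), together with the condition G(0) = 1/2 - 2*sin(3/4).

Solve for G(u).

G(u) = 5*sin(3*u)/2 + 2*sin(2*u**3 + 4*u**2 + 3*u/2 - 3/4) + 1/2

The integrand splits into summands that can be handled one at a time.
A general antiderivative is 5*sin(3*u)/2 + 2*sin(2*u**3 + 4*u**2 + 3*u/2 - 3/4) + C.
The condition gives C = 1/2 - 2*sin(3/4) - (-2*sin(3/4)) = 1/2.
So G(u) = 5*sin(3*u)/2 + 2*sin(2*u**3 + 4*u**2 + 3*u/2 - 3/4) + 1/2.
Check: d/du[5*sin(3*u)/2 + 2*sin(2*u**3 + 4*u**2 + 3*u/2 - 3/4) + 1/2] = 12*u**2*cos(2*u**3 + 4*u**2 + 3*u/2 - 3/4) + 16*u*cos(2*u**3 + 4*u**2 + 3*u/2 - 3/4) + 15*cos(3*u)/2 + 3*cos(2*u**3 + 4*u**2 + 3*u/2 - 3/4) = G'(u).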